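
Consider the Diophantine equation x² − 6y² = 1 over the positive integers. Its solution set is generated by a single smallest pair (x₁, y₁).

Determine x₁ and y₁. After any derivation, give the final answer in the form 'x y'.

5 2

d=6: √d = [2; 2,4] (ℓ=2, even), read p_1/q_1
k=0  a_k=2  p_k/q_k = 2/1
k=1  a_k=2  p_k/q_k = 5/2
fundamental: x₁=5, y₁=2  (since 25 − 6·4 = 1)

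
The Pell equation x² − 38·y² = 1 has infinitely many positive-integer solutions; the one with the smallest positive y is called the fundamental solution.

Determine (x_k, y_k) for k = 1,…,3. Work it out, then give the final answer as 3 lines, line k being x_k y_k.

37 6
2737 444
202501 32850

√38 = [6; 6,12, …], period ℓ=2 (even) → k=1
i=0: a=6 ⇒ p=6, q=1
i=1: a=6 ⇒ p=37, q=6
→ (37, 6).  Check: 37²=1369, 38·6²=1368, difference 1.
k=2:  x_2 = 37·37+38·6·6 = 2737,  y_2 = 37·6+6·37 = 444
k=3:  x_3 = 37·2737+38·6·444 = 202501,  y_3 = 37·444+6·2737 = 32850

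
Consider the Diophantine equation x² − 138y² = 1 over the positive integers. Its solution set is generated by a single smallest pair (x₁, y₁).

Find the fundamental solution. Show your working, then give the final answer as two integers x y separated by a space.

√138 → a₀=11, period (1,2,1,22); ℓ=4 even so k=3
i=0: a=11 ⇒ p=11, q=1
…
i=2: a=2 ⇒ p=35, q=3
i=3: a=1 ⇒ p=47, q=4
→ (47, 4).  Check: 47²=2209, 138·4²=2208, difference 1.

47 4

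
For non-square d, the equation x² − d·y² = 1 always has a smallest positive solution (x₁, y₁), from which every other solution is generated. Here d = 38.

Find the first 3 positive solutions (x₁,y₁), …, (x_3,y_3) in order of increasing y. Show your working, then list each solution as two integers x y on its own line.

[6; 6,12] for √38; ℓ=2 ⇒ convergent index 1
a_0=6:  p_0=6·1+0=6,  q_0=6·0+1=1
a_1=6:  p_1=6·6+1=37,  q_1=6·1+0=6
→ (37, 6).  Check: 37²=1369, 38·6²=1368, difference 1.
k=2:  x_2 = 37·37+38·6·6 = 2737,  y_2 = 37·6+6·37 = 444
k=3:  x_3 = 37·2737+38·6·444 = 202501,  y_3 = 37·444+6·2737 = 32850

37 6
2737 444
202501 32850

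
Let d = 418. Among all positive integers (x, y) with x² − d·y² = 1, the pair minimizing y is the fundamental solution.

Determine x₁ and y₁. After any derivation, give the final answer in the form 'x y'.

[20; 2,4,20,4,2,40] for √418; ℓ=6 ⇒ convergent index 5
i=0: a=20 ⇒ p=20, q=1
…
i=3: a=20 ⇒ p=3721, q=182
i=4: a=4 ⇒ p=15068, q=737
i=5: a=2 ⇒ p=33857, q=1656
(x₁, y₁) = (33857, 1656);  33857² − 418·1656² = 1 ✓

33857 1656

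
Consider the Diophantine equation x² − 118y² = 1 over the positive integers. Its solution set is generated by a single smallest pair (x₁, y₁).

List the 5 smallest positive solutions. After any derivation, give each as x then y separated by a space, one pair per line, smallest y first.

306917 28254
188396089777 17343265836
115643925371868101 10645886241146970
70986173286526887819457 6534806934930865917144
43573726693046301732396700037 4011286680085707263143023126

d=118: √d = [10; 1,6,3,2,10,2,3,6,1,20] (ℓ=10, even), read p_9/q_9
a_0=10:  p_0=10·1+0=10,  q_0=10·0+1=1
…
a_2=6:  p_2=6·11+10=76,  q_2=6·1+1=7
…
a_6=2:  p_6=2·5779+554=12112,  q_6=2·532+51=1115
…
a_8=6:  p_8=6·42115+12112=264802,  q_8=6·3877+1115=24377
a_9=1:  p_9=1·264802+42115=306917,  q_9=1·24377+3877=28254
(x₁, y₁) = (306917, 28254);  306917² − 118·28254² = 1 ✓
k=2:  x_2 = 306917·306917+118·28254·28254 = 188396089777,  y_2 = 306917·28254+28254·306917 = 17343265836
k=3:  x_3 = 306917·188396089777+118·28254·17343265836 = 115643925371868101,  y_3 = 306917·17343265836+28254·188396089777 = 10645886241146970
k=4:  x_4 = 306917·115643925371868101+118·28254·10645886241146970 = 70986173286526887819457,  y_4 = 306917·10645886241146970+28254·115643925371868101 = 6534806934930865917144
k=5:  x_5 = 306917·70986173286526887819457+118·28254·6534806934930865917144 = 43573726693046301732396700037,  y_5 = 306917·6534806934930865917144+28254·70986173286526887819457 = 4011286680085707263143023126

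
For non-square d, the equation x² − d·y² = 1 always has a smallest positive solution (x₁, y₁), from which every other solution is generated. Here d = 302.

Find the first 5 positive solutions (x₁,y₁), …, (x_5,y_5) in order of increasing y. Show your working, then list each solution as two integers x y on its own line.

4276623 246092
36579008568257 2104885414632
312869258720405635599 18003602753159249380
2676047735673238042056036097 153989243234046232237072848
22888894590955867721004902116885263 1317107878734614996094061229615228

[17; 2,1,1,1,4,…,1,2,34] for √302; ℓ=16 ⇒ convergent index 15
a_0=17:  p_0=17·1+0=17,  q_0=17·0+1=1
a_1=2:  p_1=2·17+1=35,  q_1=2·1+0=2
…
a_7=1:  p_7=1·1425+643=2068,  q_7=1·82+37=119
…
a_10=2:  p_10=2·36581+34513=107675,  q_10=2·2105+1986=6196
…
a_14=1:  p_14=1·1042237+574956=1617193,  q_14=1·59974+33085=93059
a_15=2:  p_15=2·1617193+1042237=4276623,  q_15=2·93059+59974=246092
fundamental: x₁=4276623, y₁=246092  (since 18289504284129 − 302·60561272464 = 1)
n=2: (4276623,246092)∘(4276623,246092) = (4276623·4276623+302·246092·246092, 4276623·246092+246092·4276623) = (36579008568257,2104885414632)
n=3: (36579008568257,2104885414632)∘(4276623,246092) = (4276623·36579008568257+302·246092·2104885414632, 4276623·2104885414632+246092·36579008568257) = (312869258720405635599,18003602753159249380)
n=4: (312869258720405635599,18003602753159249380)∘(4276623,246092) = (4276623·312869258720405635599+302·246092·18003602753159249380, 4276623·18003602753159249380+246092·312869258720405635599) = (2676047735673238042056036097,153989243234046232237072848)
n=5: (2676047735673238042056036097,153989243234046232237072848)∘(4276623,246092) = (4276623·2676047735673238042056036097+302·246092·153989243234046232237072848, 4276623·153989243234046232237072848+246092·2676047735673238042056036097) = (22888894590955867721004902116885263,1317107878734614996094061229615228)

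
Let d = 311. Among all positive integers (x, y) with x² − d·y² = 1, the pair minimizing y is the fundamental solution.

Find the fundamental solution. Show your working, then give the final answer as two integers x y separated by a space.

[17; 1,1,1,2,1,…,1,1,34] for √311; ℓ=16 ⇒ convergent index 15
step 0: (17, 1)  from 17·(1,0) + (0,1)
…
step 5: (194, 11)  from 1·(141,8) + (53,3)
step 6: (1305, 74)  from 6·(194,11) + (141,8)
…
step 8: (71158, 4035)  from 17·(4109,233) + (1305,74)
step 9: (217583, 12338)  from 3·(71158,4035) + (4109,233)
…
step 14: (10724507, 608131)  from 1·(6159373,349266) + (4565134,258865)
step 15: (16883880, 957397)  from 1·(10724507,608131) + (6159373,349266)
fundamental: x₁=16883880, y₁=957397  (since 285065403854400 − 311·916609015609 = 1)

16883880 957397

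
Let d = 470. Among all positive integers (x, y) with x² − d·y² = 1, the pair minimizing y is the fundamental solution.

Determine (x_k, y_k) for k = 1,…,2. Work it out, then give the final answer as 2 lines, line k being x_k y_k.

√470 → a₀=21, period (1,2,8,2,1,42); ℓ=6 even so k=5
a_0=21:  p_0=21·1+0=21,  q_0=21·0+1=1
a_1=1:  p_1=1·21+1=22,  q_1=1·1+0=1
a_2=2:  p_2=2·22+21=65,  q_2=2·1+1=3
a_3=8:  p_3=8·65+22=542,  q_3=8·3+1=25
a_4=2:  p_4=2·542+65=1149,  q_4=2·25+3=53
a_5=1:  p_5=1·1149+542=1691,  q_5=1·53+25=78
→ (1691, 78).  Check: 1691²=2859481, 470·78²=2859480, difference 1.
(x_2, y_2) = (1691·1691 + 470·78·78, 1691·78 + 78·1691) = (5718961, 263796)

1691 78
5718961 263796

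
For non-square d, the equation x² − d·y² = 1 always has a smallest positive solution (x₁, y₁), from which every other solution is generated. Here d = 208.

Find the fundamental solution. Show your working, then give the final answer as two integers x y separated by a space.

[14; 2,2,1,2,2,28] for √208; ℓ=6 ⇒ convergent index 5
a_0=14:  p_0=14·1+0=14,  q_0=14·0+1=1
…
a_3=1:  p_3=1·72+29=101,  q_3=1·5+2=7
a_4=2:  p_4=2·101+72=274,  q_4=2·7+5=19
a_5=2:  p_5=2·274+101=649,  q_5=2·19+7=45
fundamental: x₁=649, y₁=45  (since 421201 − 208·2025 = 1)

649 45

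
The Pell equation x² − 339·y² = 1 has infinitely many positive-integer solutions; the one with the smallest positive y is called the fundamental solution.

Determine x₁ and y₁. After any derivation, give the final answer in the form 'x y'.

97970 5321

√339 → a₀=18, period (2,2,2,1,17,1,2,2,2,36); ℓ=10 even so k=9
step 0: (18, 1)  from 18·(1,0) + (0,1)
step 1: (37, 2)  from 2·(18,1) + (1,0)
step 2: (92, 5)  from 2·(37,2) + (18,1)
…
step 5: (5542, 301)  from 17·(313,17) + (221,12)
…
step 8: (40359, 2192)  from 2·(17252,937) + (5855,318)
step 9: (97970, 5321)  from 2·(40359,2192) + (17252,937)
→ (97970, 5321).  Check: 97970²=9598120900, 339·5321²=9598120899, difference 1.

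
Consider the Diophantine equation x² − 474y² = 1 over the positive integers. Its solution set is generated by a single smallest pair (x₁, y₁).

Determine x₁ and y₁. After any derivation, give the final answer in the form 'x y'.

193549 8890

√474 = [21; 1,3,2,1,1,…,3,1,42, …], period ℓ=14 (even) → k=13
k=0  a_k=21  p_k/q_k = 21/1
…
k=2  a_k=3  p_k/q_k = 87/4
k=3  a_k=2  p_k/q_k = 196/9
k=4  a_k=1  p_k/q_k = 283/13
k=5  a_k=1  p_k/q_k = 479/22
k=6  a_k=1  p_k/q_k = 762/35
k=7  a_k=6  p_k/q_k = 5051/232
k=8  a_k=1  p_k/q_k = 5813/267
k=9  a_k=1  p_k/q_k = 10864/499
k=10  a_k=1  p_k/q_k = 16677/766
k=11  a_k=2  p_k/q_k = 44218/2031
k=12  a_k=3  p_k/q_k = 149331/6859
k=13  a_k=1  p_k/q_k = 193549/8890
(x₁, y₁) = (193549, 8890);  193549² − 474·8890² = 1 ✓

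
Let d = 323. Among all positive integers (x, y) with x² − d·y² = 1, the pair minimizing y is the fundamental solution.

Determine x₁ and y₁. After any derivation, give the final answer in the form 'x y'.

18 1

[17; 1,34] for √323; ℓ=2 ⇒ convergent index 1
step 0: (17, 1)  from 17·(1,0) + (0,1)
step 1: (18, 1)  from 1·(17,1) + (1,0)
fundamental: x₁=18, y₁=1  (since 324 − 323·1 = 1)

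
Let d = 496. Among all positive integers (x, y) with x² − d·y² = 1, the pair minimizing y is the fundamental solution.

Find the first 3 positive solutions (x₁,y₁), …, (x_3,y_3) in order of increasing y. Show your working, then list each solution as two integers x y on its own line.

[22; 3,1,2,4,1,…,1,3,44] for √496; ℓ=16 ⇒ convergent index 15
a_0=22:  p_0=22·1+0=22,  q_0=22·0+1=1
a_1=3:  p_1=3·22+1=67,  q_1=3·1+0=3
a_2=1:  p_2=1·67+22=89,  q_2=1·3+1=4
a_3=2:  p_3=2·89+67=245,  q_3=2·4+3=11
…
a_5=1:  p_5=1·1069+245=1314,  q_5=1·48+11=59
a_6=1:  p_6=1·1314+1069=2383,  q_6=1·59+48=107
a_7=2:  p_7=2·2383+1314=6080,  q_7=2·107+59=273
a_8=2:  p_8=2·6080+2383=14543,  q_8=2·273+107=653
a_9=2:  p_9=2·14543+6080=35166,  q_9=2·653+273=1579
a_10=1:  p_10=1·35166+14543=49709,  q_10=1·1579+653=2232
a_11=1:  p_11=1·49709+35166=84875,  q_11=1·2232+1579=3811
a_12=4:  p_12=4·84875+49709=389209,  q_12=4·3811+2232=17476
a_13=2:  p_13=2·389209+84875=863293,  q_13=2·17476+3811=38763
a_14=1:  p_14=1·863293+389209=1252502,  q_14=1·38763+17476=56239
a_15=3:  p_15=3·1252502+863293=4620799,  q_15=3·56239+38763=207480
→ (4620799, 207480).  Check: 4620799²=21351783398401, 496·207480²=21351783398400, difference 1.
(4620799+207480√496)^2 = 42703566796801 + 1917446753040√496
(4620799+207480√496)^3 = 394649197502177907199 + 17720272078000750440√496

4620799 207480
42703566796801 1917446753040
394649197502177907199 17720272078000750440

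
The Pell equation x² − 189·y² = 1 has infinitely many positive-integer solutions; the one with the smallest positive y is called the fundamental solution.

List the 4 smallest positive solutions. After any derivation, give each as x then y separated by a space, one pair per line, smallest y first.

55 4
6049 440
665335 48396
73180801 5323120

√189 → a₀=13, period (1,2,1,26); ℓ=4 even so k=3
k=0  a_k=13  p_k/q_k = 13/1
…
k=2  a_k=2  p_k/q_k = 41/3
k=3  a_k=1  p_k/q_k = 55/4
(x₁, y₁) = (55, 4);  55² − 189·4² = 1 ✓
(55+4√189)^2 = 6049 + 440√189
(55+4√189)^3 = 665335 + 48396√189
(55+4√189)^4 = 73180801 + 5323120√189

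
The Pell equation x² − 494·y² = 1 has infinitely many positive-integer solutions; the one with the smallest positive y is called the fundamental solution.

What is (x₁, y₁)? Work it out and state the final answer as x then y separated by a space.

√494 → a₀=22, period (4,2,2,1,2,1,2,2,4,44); ℓ=10 even so k=9
a_0=22:  p_0=22·1+0=22,  q_0=22·0+1=1
…
a_2=2:  p_2=2·89+22=200,  q_2=2·4+1=9
…
a_4=1:  p_4=1·489+200=689,  q_4=1·22+9=31
a_5=2:  p_5=2·689+489=1867,  q_5=2·31+22=84
…
a_8=2:  p_8=2·6979+2556=16514,  q_8=2·314+115=743
a_9=4:  p_9=4·16514+6979=73035,  q_9=4·743+314=3286
(x₁, y₁) = (73035, 3286);  73035² − 494·3286² = 1 ✓

73035 3286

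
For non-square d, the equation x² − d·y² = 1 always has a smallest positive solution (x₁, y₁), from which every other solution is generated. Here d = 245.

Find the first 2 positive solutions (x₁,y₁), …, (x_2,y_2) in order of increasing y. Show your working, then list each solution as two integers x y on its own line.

51841 3312
5374978561 343394784

√245 → a₀=15, period (1,1,1,7,6,7,1,1,1,30); ℓ=10 even so k=9
step 0: (15, 1)  from 15·(1,0) + (0,1)
…
step 2: (31, 2)  from 1·(16,1) + (15,1)
step 3: (47, 3)  from 1·(31,2) + (16,1)
step 4: (360, 23)  from 7·(47,3) + (31,2)
…
step 8: (33825, 2161)  from 1·(18016,1151) + (15809,1010)
step 9: (51841, 3312)  from 1·(33825,2161) + (18016,1151)
(x₁, y₁) = (51841, 3312);  51841² − 245·3312² = 1 ✓
(x_2, y_2) = (51841·51841 + 245·3312·3312, 51841·3312 + 3312·51841) = (5374978561, 343394784)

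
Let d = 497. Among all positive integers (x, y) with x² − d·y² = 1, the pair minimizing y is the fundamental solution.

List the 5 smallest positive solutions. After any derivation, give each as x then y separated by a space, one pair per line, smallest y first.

√497 → a₀=22, period (3,2,2,5,6,5,2,2,3,44); ℓ=10 even so k=9
k=0  a_k=22  p_k/q_k = 22/1
…
k=2  a_k=2  p_k/q_k = 156/7
…
k=5  a_k=6  p_k/q_k = 12685/569
k=6  a_k=5  p_k/q_k = 65476/2937
k=7  a_k=2  p_k/q_k = 143637/6443
k=8  a_k=2  p_k/q_k = 352750/15823
k=9  a_k=3  p_k/q_k = 1201887/53912
fundamental: x₁=1201887, y₁=53912  (since 1444532360769 − 497·2906503744 = 1)
k=2:  x_2 = 1201887·1201887+497·53912·53912 = 2889064721537,  y_2 = 1201887·53912+53912·1201887 = 129592263888
k=3:  x_3 = 1201887·2889064721537+497·53912·129592263888 = 6944658661946678751,  y_3 = 1201887·129592263888+53912·2889064721537 = 311510514535059400
k=4:  x_4 = 1201887·6944658661946678751+497·53912·311510514535059400 = 16693389930459326703284737,  y_4 = 1201887·311510514535059400+53912·6944658661946678751 = 748800875565868281911712
k=5:  x_5 = 1201887·16693389930459326703284737+497·53912·748800875565868281911712 = 40127136686692992928199618718687,  y_5 = 1201887·748800875565868281911712+53912·16693389930459326703284737 = 1799948075862157952969508541688

1201887 53912
2889064721537 129592263888
6944658661946678751 311510514535059400
16693389930459326703284737 748800875565868281911712
40127136686692992928199618718687 1799948075862157952969508541688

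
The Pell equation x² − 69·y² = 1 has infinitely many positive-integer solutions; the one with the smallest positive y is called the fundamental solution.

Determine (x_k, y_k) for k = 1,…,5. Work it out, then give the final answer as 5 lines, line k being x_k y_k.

7775 936
120901249 14554800
1880014414175 226327139064
29234224019520001 3519386997890400
454592181623521601375 54726467590868580936

d=69: √d = [8; 3,3,1,4,1,3,3,16] (ℓ=8, even), read p_7/q_7
step 0: (8, 1)  from 8·(1,0) + (0,1)
…
step 2: (83, 10)  from 3·(25,3) + (8,1)
step 3: (108, 13)  from 1·(83,10) + (25,3)
…
step 6: (2384, 287)  from 3·(623,75) + (515,62)
step 7: (7775, 936)  from 3·(2384,287) + (623,75)
fundamental: x₁=7775, y₁=936  (since 60450625 − 69·876096 = 1)
n=2: (7775,936)∘(7775,936) = (7775·7775+69·936·936, 7775·936+936·7775) = (120901249,14554800)
n=3: (120901249,14554800)∘(7775,936) = (7775·120901249+69·936·14554800, 7775·14554800+936·120901249) = (1880014414175,226327139064)
n=4: (1880014414175,226327139064)∘(7775,936) = (7775·1880014414175+69·936·226327139064, 7775·226327139064+936·1880014414175) = (29234224019520001,3519386997890400)
n=5: (29234224019520001,3519386997890400)∘(7775,936) = (7775·29234224019520001+69·936·3519386997890400, 7775·3519386997890400+936·29234224019520001) = (454592181623521601375,54726467590868580936)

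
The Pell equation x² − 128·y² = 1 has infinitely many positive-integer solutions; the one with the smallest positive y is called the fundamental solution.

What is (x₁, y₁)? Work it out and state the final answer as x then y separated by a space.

577 51

d=128: √d = [11; 3,5,3,22] (ℓ=4, even), read p_3/q_3
i=0: a=11 ⇒ p=11, q=1
…
i=2: a=5 ⇒ p=181, q=16
i=3: a=3 ⇒ p=577, q=51
fundamental: x₁=577, y₁=51  (since 332929 − 128·2601 = 1)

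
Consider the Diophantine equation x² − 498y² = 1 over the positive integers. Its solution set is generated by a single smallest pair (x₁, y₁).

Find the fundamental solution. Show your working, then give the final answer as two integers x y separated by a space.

179777 8056

d=498: √d = [22; 3,6,22,6,3,44] (ℓ=6, even), read p_5/q_5
k=0  a_k=22  p_k/q_k = 22/1
k=1  a_k=3  p_k/q_k = 67/3
k=2  a_k=6  p_k/q_k = 424/19
k=3  a_k=22  p_k/q_k = 9395/421
k=4  a_k=6  p_k/q_k = 56794/2545
k=5  a_k=3  p_k/q_k = 179777/8056
fundamental: x₁=179777, y₁=8056  (since 32319769729 − 498·64899136 = 1)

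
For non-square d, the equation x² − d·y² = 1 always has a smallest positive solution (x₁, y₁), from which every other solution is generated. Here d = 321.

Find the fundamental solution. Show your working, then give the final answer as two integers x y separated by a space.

215 12

[17; 1,10,1,34] for √321; ℓ=4 ⇒ convergent index 3
a_0=17:  p_0=17·1+0=17,  q_0=17·0+1=1
a_1=1:  p_1=1·17+1=18,  q_1=1·1+0=1
a_2=10:  p_2=10·18+17=197,  q_2=10·1+1=11
a_3=1:  p_3=1·197+18=215,  q_3=1·11+1=12
(x₁, y₁) = (215, 12);  215² − 321·12² = 1 ✓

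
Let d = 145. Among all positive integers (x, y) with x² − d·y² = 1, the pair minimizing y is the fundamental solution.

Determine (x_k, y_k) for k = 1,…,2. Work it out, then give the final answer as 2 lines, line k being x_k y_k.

289 24
167041 13872

√145 = [12; 24, …], period ℓ=1 (odd) → k=1
k=0  a_k=12  p_k/q_k = 12/1
k=1  a_k=24  p_k/q_k = 289/24
→ (289, 24).  Check: 289²=83521, 145·24²=83520, difference 1.
k=2:  x_2 = 289·289+145·24·24 = 167041,  y_2 = 289·24+24·289 = 13872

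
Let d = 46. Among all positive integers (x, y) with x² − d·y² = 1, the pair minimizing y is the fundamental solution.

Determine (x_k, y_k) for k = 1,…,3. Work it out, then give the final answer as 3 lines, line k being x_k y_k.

[6; 1,3,1,1,2,6,2,1,1,3,1,12] for √46; ℓ=12 ⇒ convergent index 11
step 0: (6, 1)  from 6·(1,0) + (0,1)
…
step 2: (27, 4)  from 3·(7,1) + (6,1)
step 3: (34, 5)  from 1·(27,4) + (7,1)
step 4: (61, 9)  from 1·(34,5) + (27,4)
step 5: (156, 23)  from 2·(61,9) + (34,5)
step 6: (997, 147)  from 6·(156,23) + (61,9)
step 7: (2150, 317)  from 2·(997,147) + (156,23)
step 8: (3147, 464)  from 1·(2150,317) + (997,147)
step 9: (5297, 781)  from 1·(3147,464) + (2150,317)
step 10: (19038, 2807)  from 3·(5297,781) + (3147,464)
step 11: (24335, 3588)  from 1·(19038,2807) + (5297,781)
(x₁, y₁) = (24335, 3588);  24335² − 46·3588² = 1 ✓
(24335+3588√46)^2 = 1184384449 + 174627960√46
(24335+3588√46)^3 = 57643991108495 + 8499142809612√46

24335 3588
1184384449 174627960
57643991108495 8499142809612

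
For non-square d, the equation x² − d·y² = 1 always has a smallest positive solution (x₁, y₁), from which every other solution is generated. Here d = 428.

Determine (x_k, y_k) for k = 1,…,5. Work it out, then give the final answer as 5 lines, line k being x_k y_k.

1850887 89466
6851565373537 331182912684
25362946559057703751 1225964295417811950
93887896135702420679780737 4538242753705644230486616
347551772829818329662915600223687 16799549031354731501369944644834

√428 → a₀=20, period (1,2,4,1,5,10,5,1,4,2,1,40); ℓ=12 even so k=11
a_0=20:  p_0=20·1+0=20,  q_0=20·0+1=1
…
a_5=5:  p_5=5·331+269=1924,  q_5=5·16+13=93
a_6=10:  p_6=10·1924+331=19571,  q_6=10·93+16=946
a_7=5:  p_7=5·19571+1924=99779,  q_7=5·946+93=4823
…
a_10=2:  p_10=2·577179+119350=1273708,  q_10=2·27899+5769=61567
a_11=1:  p_11=1·1273708+577179=1850887,  q_11=1·61567+27899=89466
fundamental: x₁=1850887, y₁=89466  (since 3425782686769 − 428·8004165156 = 1)
k=2:  x_2 = 1850887·1850887+428·89466·89466 = 6851565373537,  y_2 = 1850887·89466+89466·1850887 = 331182912684
k=3:  x_3 = 1850887·6851565373537+428·89466·331182912684 = 25362946559057703751,  y_3 = 1850887·331182912684+89466·6851565373537 = 1225964295417811950
k=4:  x_4 = 1850887·25362946559057703751+428·89466·1225964295417811950 = 93887896135702420679780737,  y_4 = 1850887·1225964295417811950+89466·25362946559057703751 = 4538242753705644230486616
k=5:  x_5 = 1850887·93887896135702420679780737+428·89466·4538242753705644230486616 = 347551772829818329662915600223687,  y_5 = 1850887·4538242753705644230486616+89466·93887896135702420679780737 = 16799549031354731501369944644834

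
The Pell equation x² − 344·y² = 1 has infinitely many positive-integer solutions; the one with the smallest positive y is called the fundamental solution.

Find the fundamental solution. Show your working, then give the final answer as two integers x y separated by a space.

[18; 1,1,4,1,3,1,4,1,1,36] for √344; ℓ=10 ⇒ convergent index 9
a_0=18:  p_0=18·1+0=18,  q_0=18·0+1=1
a_1=1:  p_1=1·18+1=19,  q_1=1·1+0=1
…
a_3=4:  p_3=4·37+19=167,  q_3=4·2+1=9
a_4=1:  p_4=1·167+37=204,  q_4=1·9+2=11
a_5=3:  p_5=3·204+167=779,  q_5=3·11+9=42
…
a_7=4:  p_7=4·983+779=4711,  q_7=4·53+42=254
a_8=1:  p_8=1·4711+983=5694,  q_8=1·254+53=307
a_9=1:  p_9=1·5694+4711=10405,  q_9=1·307+254=561
fundamental: x₁=10405, y₁=561  (since 108264025 − 344·314721 = 1)

10405 561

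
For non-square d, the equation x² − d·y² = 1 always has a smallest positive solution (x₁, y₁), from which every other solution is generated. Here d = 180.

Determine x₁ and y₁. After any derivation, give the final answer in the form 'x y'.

161 12

d=180: √d = [13; 2,2,2,26] (ℓ=4, even), read p_3/q_3
a_0=13:  p_0=13·1+0=13,  q_0=13·0+1=1
…
a_2=2:  p_2=2·27+13=67,  q_2=2·2+1=5
a_3=2:  p_3=2·67+27=161,  q_3=2·5+2=12
→ (161, 12).  Check: 161²=25921, 180·12²=25920, difference 1.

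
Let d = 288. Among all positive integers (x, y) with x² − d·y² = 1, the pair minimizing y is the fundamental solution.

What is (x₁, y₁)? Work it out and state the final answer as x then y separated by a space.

√288 = [16; 1,32, …], period ℓ=2 (even) → k=1
k=0  a_k=16  p_k/q_k = 16/1
k=1  a_k=1  p_k/q_k = 17/1
fundamental: x₁=17, y₁=1  (since 289 − 288·1 = 1)

17 1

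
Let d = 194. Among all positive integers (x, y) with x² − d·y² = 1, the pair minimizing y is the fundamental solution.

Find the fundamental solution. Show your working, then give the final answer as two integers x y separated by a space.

195 14

√194 = [13; 1,12,1,26, …], period ℓ=4 (even) → k=3
i=0: a=13 ⇒ p=13, q=1
…
i=2: a=12 ⇒ p=181, q=13
i=3: a=1 ⇒ p=195, q=14
(x₁, y₁) = (195, 14);  195² − 194·14² = 1 ✓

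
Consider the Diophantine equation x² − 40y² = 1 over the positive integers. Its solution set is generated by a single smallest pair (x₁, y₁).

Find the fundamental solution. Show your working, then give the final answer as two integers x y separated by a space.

[6; 3,12] for √40; ℓ=2 ⇒ convergent index 1
k=0  a_k=6  p_k/q_k = 6/1
k=1  a_k=3  p_k/q_k = 19/3
(x₁, y₁) = (19, 3);  19² − 40·3² = 1 ✓

19 3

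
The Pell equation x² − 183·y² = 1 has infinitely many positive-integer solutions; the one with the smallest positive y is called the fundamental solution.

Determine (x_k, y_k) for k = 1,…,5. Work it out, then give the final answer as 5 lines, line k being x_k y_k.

487 36
474337 35064
462003751 34152300
449991179137 33264305136
438290946475687 32399399050164

√183 = [13; 1,1,8,1,1,26, …], period ℓ=6 (even) → k=5
i=0: a=13 ⇒ p=13, q=1
i=1: a=1 ⇒ p=14, q=1
i=2: a=1 ⇒ p=27, q=2
…
i=4: a=1 ⇒ p=257, q=19
i=5: a=1 ⇒ p=487, q=36
fundamental: x₁=487, y₁=36  (since 237169 − 183·1296 = 1)
(487+36√183)^2 = 474337 + 35064√183
(487+36√183)^3 = 462003751 + 34152300√183
(487+36√183)^4 = 449991179137 + 33264305136√183
(487+36√183)^5 = 438290946475687 + 32399399050164√183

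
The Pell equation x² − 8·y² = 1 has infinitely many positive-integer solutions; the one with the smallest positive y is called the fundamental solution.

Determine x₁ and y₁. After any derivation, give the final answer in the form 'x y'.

√8 → a₀=2, period (1,4); ℓ=2 even so k=1
i=0: a=2 ⇒ p=2, q=1
i=1: a=1 ⇒ p=3, q=1
→ (3, 1).  Check: 3²=9, 8·1²=8, difference 1.

3 1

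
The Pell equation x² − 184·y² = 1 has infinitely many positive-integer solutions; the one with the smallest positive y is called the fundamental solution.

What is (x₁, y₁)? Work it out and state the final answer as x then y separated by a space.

24335 1794

d=184: √d = [13; 1,1,3,2,1,2,1,2,3,1,1,26] (ℓ=12, even), read p_11/q_11
i=0: a=13 ⇒ p=13, q=1
i=1: a=1 ⇒ p=14, q=1
…
i=3: a=3 ⇒ p=95, q=7
…
i=5: a=1 ⇒ p=312, q=23
…
i=7: a=1 ⇒ p=1153, q=85
…
i=9: a=3 ⇒ p=10594, q=781
i=10: a=1 ⇒ p=13741, q=1013
i=11: a=1 ⇒ p=24335, q=1794
(x₁, y₁) = (24335, 1794);  24335² − 184·1794² = 1 ✓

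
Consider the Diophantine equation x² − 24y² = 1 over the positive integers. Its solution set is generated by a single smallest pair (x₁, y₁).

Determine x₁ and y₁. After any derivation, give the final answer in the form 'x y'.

d=24: √d = [4; 1,8] (ℓ=2, even), read p_1/q_1
i=0: a=4 ⇒ p=4, q=1
i=1: a=1 ⇒ p=5, q=1
→ (5, 1).  Check: 5²=25, 24·1²=24, difference 1.

5 1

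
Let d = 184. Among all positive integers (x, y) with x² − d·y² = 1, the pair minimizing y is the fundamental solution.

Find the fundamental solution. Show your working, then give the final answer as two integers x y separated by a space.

[13; 1,1,3,2,1,2,1,2,3,1,1,26] for √184; ℓ=12 ⇒ convergent index 11
a_0=13:  p_0=13·1+0=13,  q_0=13·0+1=1
a_1=1:  p_1=1·13+1=14,  q_1=1·1+0=1
a_2=1:  p_2=1·14+13=27,  q_2=1·1+1=2
a_3=3:  p_3=3·27+14=95,  q_3=3·2+1=7
a_4=2:  p_4=2·95+27=217,  q_4=2·7+2=16
a_5=1:  p_5=1·217+95=312,  q_5=1·16+7=23
…
a_7=1:  p_7=1·841+312=1153,  q_7=1·62+23=85
a_8=2:  p_8=2·1153+841=3147,  q_8=2·85+62=232
a_9=3:  p_9=3·3147+1153=10594,  q_9=3·232+85=781
a_10=1:  p_10=1·10594+3147=13741,  q_10=1·781+232=1013
a_11=1:  p_11=1·13741+10594=24335,  q_11=1·1013+781=1794
(x₁, y₁) = (24335, 1794);  24335² − 184·1794² = 1 ✓

24335 1794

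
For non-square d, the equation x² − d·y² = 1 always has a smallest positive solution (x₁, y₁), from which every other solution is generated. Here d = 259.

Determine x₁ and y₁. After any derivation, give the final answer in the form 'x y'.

√259 = [16; 10,1,2,3,4,3,2,1,10,32, …], period ℓ=10 (even) → k=9
step 0: (16, 1)  from 16·(1,0) + (0,1)
…
step 3: (515, 32)  from 2·(177,11) + (161,10)
step 4: (1722, 107)  from 3·(515,32) + (177,11)
step 5: (7403, 460)  from 4·(1722,107) + (515,32)
…
step 7: (55265, 3434)  from 2·(23931,1487) + (7403,460)
step 8: (79196, 4921)  from 1·(55265,3434) + (23931,1487)
step 9: (847225, 52644)  from 10·(79196,4921) + (55265,3434)
(x₁, y₁) = (847225, 52644);  847225² − 259·52644² = 1 ✓

847225 52644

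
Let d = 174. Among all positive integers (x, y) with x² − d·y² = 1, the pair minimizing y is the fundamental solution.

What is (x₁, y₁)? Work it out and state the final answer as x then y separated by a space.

1451 110

√174 → a₀=13, period (5,4,5,26); ℓ=4 even so k=3
k=0  a_k=13  p_k/q_k = 13/1
…
k=2  a_k=4  p_k/q_k = 277/21
k=3  a_k=5  p_k/q_k = 1451/110
(x₁, y₁) = (1451, 110);  1451² − 174·110² = 1 ✓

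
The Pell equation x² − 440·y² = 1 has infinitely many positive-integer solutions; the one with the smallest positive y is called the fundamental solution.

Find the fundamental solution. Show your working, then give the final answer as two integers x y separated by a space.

d=440: √d = [20; 1,40] (ℓ=2, even), read p_1/q_1
k=0  a_k=20  p_k/q_k = 20/1
k=1  a_k=1  p_k/q_k = 21/1
fundamental: x₁=21, y₁=1  (since 441 − 440·1 = 1)

21 1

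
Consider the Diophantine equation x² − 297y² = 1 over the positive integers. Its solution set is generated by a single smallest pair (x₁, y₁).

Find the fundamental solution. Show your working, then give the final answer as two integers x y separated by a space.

[17; 4,3,1,1,2,1,1,3,4,34] for √297; ℓ=10 ⇒ convergent index 9
step 0: (17, 1)  from 17·(1,0) + (0,1)
step 1: (69, 4)  from 4·(17,1) + (1,0)
step 2: (224, 13)  from 3·(69,4) + (17,1)
step 3: (293, 17)  from 1·(224,13) + (69,4)
…
step 6: (1844, 107)  from 1·(1327,77) + (517,30)
step 7: (3171, 184)  from 1·(1844,107) + (1327,77)
step 8: (11357, 659)  from 3·(3171,184) + (1844,107)
step 9: (48599, 2820)  from 4·(11357,659) + (3171,184)
fundamental: x₁=48599, y₁=2820  (since 2361862801 − 297·7952400 = 1)

48599 2820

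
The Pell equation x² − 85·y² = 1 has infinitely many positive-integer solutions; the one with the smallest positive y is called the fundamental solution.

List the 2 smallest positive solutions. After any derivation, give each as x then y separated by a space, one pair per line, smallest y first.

285769 30996
163327842721 17715391848

d=85: √d = [9; 4,1,1,4,18] (ℓ=5, odd), read p_9/q_9
a_0=9:  p_0=9·1+0=9,  q_0=9·0+1=1
a_1=4:  p_1=4·9+1=37,  q_1=4·1+0=4
a_2=1:  p_2=1·37+9=46,  q_2=1·4+1=5
…
a_4=4:  p_4=4·83+46=378,  q_4=4·9+5=41
…
a_6=4:  p_6=4·6887+378=27926,  q_6=4·747+41=3029
a_7=1:  p_7=1·27926+6887=34813,  q_7=1·3029+747=3776
a_8=1:  p_8=1·34813+27926=62739,  q_8=1·3776+3029=6805
a_9=4:  p_9=4·62739+34813=285769,  q_9=4·6805+3776=30996
(x₁, y₁) = (285769, 30996);  285769² − 85·30996² = 1 ✓
(285769+30996√85)^2 = 163327842721 + 17715391848√85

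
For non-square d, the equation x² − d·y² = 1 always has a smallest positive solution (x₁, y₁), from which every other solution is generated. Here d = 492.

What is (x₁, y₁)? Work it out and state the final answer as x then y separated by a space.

29767 1342

√492 = [22; 5,1,1,10,1,1,5,44, …], period ℓ=8 (even) → k=7
a_0=22:  p_0=22·1+0=22,  q_0=22·0+1=1
…
a_3=1:  p_3=1·133+111=244,  q_3=1·6+5=11
a_4=10:  p_4=10·244+133=2573,  q_4=10·11+6=116
a_5=1:  p_5=1·2573+244=2817,  q_5=1·116+11=127
a_6=1:  p_6=1·2817+2573=5390,  q_6=1·127+116=243
a_7=5:  p_7=5·5390+2817=29767,  q_7=5·243+127=1342
fundamental: x₁=29767, y₁=1342  (since 886074289 − 492·1800964 = 1)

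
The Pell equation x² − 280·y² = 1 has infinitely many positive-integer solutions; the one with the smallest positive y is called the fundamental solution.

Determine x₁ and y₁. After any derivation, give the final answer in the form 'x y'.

√280 → a₀=16, period (1,2,1,2,1,32); ℓ=6 even so k=5
step 0: (16, 1)  from 16·(1,0) + (0,1)
step 1: (17, 1)  from 1·(16,1) + (1,0)
…
step 3: (67, 4)  from 1·(50,3) + (17,1)
step 4: (184, 11)  from 2·(67,4) + (50,3)
step 5: (251, 15)  from 1·(184,11) + (67,4)
fundamental: x₁=251, y₁=15  (since 63001 − 280·225 = 1)

251 15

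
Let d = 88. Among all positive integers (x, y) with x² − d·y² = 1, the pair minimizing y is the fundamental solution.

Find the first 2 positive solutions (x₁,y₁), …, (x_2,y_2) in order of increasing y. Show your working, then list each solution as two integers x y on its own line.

197 21
77617 8274

√88 → a₀=9, period (2,1,1,1,2,18); ℓ=6 even so k=5
a_0=9:  p_0=9·1+0=9,  q_0=9·0+1=1
a_1=2:  p_1=2·9+1=19,  q_1=2·1+0=2
…
a_3=1:  p_3=1·28+19=47,  q_3=1·3+2=5
a_4=1:  p_4=1·47+28=75,  q_4=1·5+3=8
a_5=2:  p_5=2·75+47=197,  q_5=2·8+5=21
fundamental: x₁=197, y₁=21  (since 38809 − 88·441 = 1)
(x_2, y_2) = (197·197 + 88·21·21, 197·21 + 21·197) = (77617, 8274)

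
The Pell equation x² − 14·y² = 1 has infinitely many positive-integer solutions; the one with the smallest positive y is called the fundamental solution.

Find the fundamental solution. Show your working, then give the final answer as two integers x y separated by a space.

15 4

√14 → a₀=3, period (1,2,1,6); ℓ=4 even so k=3
a_0=3:  p_0=3·1+0=3,  q_0=3·0+1=1
…
a_2=2:  p_2=2·4+3=11,  q_2=2·1+1=3
a_3=1:  p_3=1·11+4=15,  q_3=1·3+1=4
fundamental: x₁=15, y₁=4  (since 225 − 14·16 = 1)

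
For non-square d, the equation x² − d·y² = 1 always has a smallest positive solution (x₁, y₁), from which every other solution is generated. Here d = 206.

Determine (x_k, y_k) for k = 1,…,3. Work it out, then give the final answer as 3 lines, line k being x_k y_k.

√206 = [14; 2,1,5,14,5,1,2,28, …], period ℓ=8 (even) → k=7
k=0  a_k=14  p_k/q_k = 14/1
…
k=2  a_k=1  p_k/q_k = 43/3
k=3  a_k=5  p_k/q_k = 244/17
k=4  a_k=14  p_k/q_k = 3459/241
k=5  a_k=5  p_k/q_k = 17539/1222
k=6  a_k=1  p_k/q_k = 20998/1463
k=7  a_k=2  p_k/q_k = 59535/4148
(x₁, y₁) = (59535, 4148);  59535² − 206·4148² = 1 ✓
k=2:  x_2 = 59535·59535+206·4148·4148 = 7088832449,  y_2 = 59535·4148+4148·59535 = 493902360
k=3:  x_3 = 59535·7088832449+206·4148·493902360 = 844067279642895,  y_3 = 59535·493902360+4148·7088832449 = 58808954001052

59535 4148
7088832449 493902360
844067279642895 58808954001052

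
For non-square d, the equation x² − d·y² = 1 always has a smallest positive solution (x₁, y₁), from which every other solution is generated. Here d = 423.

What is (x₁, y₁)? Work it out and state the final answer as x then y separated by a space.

[20; 1,1,3,4,3,1,1,40] for √423; ℓ=8 ⇒ convergent index 7
k=0  a_k=20  p_k/q_k = 20/1
…
k=2  a_k=1  p_k/q_k = 41/2
k=3  a_k=3  p_k/q_k = 144/7
…
k=6  a_k=1  p_k/q_k = 2612/127
k=7  a_k=1  p_k/q_k = 4607/224
fundamental: x₁=4607, y₁=224  (since 21224449 − 423·50176 = 1)

4607 224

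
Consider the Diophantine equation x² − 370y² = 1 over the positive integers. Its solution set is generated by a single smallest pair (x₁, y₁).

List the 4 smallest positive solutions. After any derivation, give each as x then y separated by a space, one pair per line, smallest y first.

213859 11118
91471343761 4755368724
39123940210553539 2033956799880714
16734013458886067250241 869959934526623861928

√370 → a₀=19, period (4,4,38); ℓ=3 odd so k=5
a_0=19:  p_0=19·1+0=19,  q_0=19·0+1=1
a_1=4:  p_1=4·19+1=77,  q_1=4·1+0=4
…
a_3=38:  p_3=38·327+77=12503,  q_3=38·17+4=650
a_4=4:  p_4=4·12503+327=50339,  q_4=4·650+17=2617
a_5=4:  p_5=4·50339+12503=213859,  q_5=4·2617+650=11118
(x₁, y₁) = (213859, 11118);  213859² − 370·11118² = 1 ✓
(x_2, y_2) = (213859·213859 + 370·11118·11118, 213859·11118 + 11118·213859) = (91471343761, 4755368724)
(x_3, y_3) = (213859·91471343761 + 370·11118·4755368724, 213859·4755368724 + 11118·91471343761) = (39123940210553539, 2033956799880714)
(x_4, y_4) = (213859·39123940210553539 + 370·11118·2033956799880714, 213859·2033956799880714 + 11118·39123940210553539) = (16734013458886067250241, 869959934526623861928)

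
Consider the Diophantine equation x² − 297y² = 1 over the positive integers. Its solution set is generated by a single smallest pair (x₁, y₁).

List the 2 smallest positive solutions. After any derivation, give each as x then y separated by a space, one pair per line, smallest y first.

√297 → a₀=17, period (4,3,1,1,2,1,1,3,4,34); ℓ=10 even so k=9
a_0=17:  p_0=17·1+0=17,  q_0=17·0+1=1
…
a_2=3:  p_2=3·69+17=224,  q_2=3·4+1=13
a_3=1:  p_3=1·224+69=293,  q_3=1·13+4=17
…
a_8=3:  p_8=3·3171+1844=11357,  q_8=3·184+107=659
a_9=4:  p_9=4·11357+3171=48599,  q_9=4·659+184=2820
(x₁, y₁) = (48599, 2820);  48599² − 297·2820² = 1 ✓
(48599+2820√297)^2 = 4723725601 + 274098360√297

48599 2820
4723725601 274098360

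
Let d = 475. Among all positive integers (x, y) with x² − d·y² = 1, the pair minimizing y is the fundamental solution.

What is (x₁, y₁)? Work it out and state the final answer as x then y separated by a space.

57799 2652

d=475: √d = [21; 1,3,1,6,2,6,1,3,1,42] (ℓ=10, even), read p_9/q_9
k=0  a_k=21  p_k/q_k = 21/1
…
k=2  a_k=3  p_k/q_k = 87/4
…
k=4  a_k=6  p_k/q_k = 741/34
k=5  a_k=2  p_k/q_k = 1591/73
…
k=8  a_k=3  p_k/q_k = 45921/2107
k=9  a_k=1  p_k/q_k = 57799/2652
→ (57799, 2652).  Check: 57799²=3340724401, 475·2652²=3340724400, difference 1.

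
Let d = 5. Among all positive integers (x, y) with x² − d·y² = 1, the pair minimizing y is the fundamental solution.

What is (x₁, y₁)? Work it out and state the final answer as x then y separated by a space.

d=5: √d = [2; 4] (ℓ=1, odd), read p_1/q_1
step 0: (2, 1)  from 2·(1,0) + (0,1)
step 1: (9, 4)  from 4·(2,1) + (1,0)
(x₁, y₁) = (9, 4);  9² − 5·4² = 1 ✓

9 4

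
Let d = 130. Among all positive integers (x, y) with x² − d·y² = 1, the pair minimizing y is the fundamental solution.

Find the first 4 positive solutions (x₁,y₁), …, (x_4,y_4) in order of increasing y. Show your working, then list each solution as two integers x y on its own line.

d=130: √d = [11; 2,2,22] (ℓ=3, odd), read p_5/q_5
step 0: (11, 1)  from 11·(1,0) + (0,1)
step 1: (23, 2)  from 2·(11,1) + (1,0)
step 2: (57, 5)  from 2·(23,2) + (11,1)
…
step 4: (2611, 229)  from 2·(1277,112) + (57,5)
step 5: (6499, 570)  from 2·(2611,229) + (1277,112)
fundamental: x₁=6499, y₁=570  (since 42237001 − 130·324900 = 1)
(x_2, y_2) = (6499·6499 + 130·570·570, 6499·570 + 570·6499) = (84474001, 7408860)
(x_3, y_3) = (6499·84474001 + 130·570·7408860, 6499·7408860 + 570·84474001) = (1097993058499, 96300361710)
(x_4, y_4) = (6499·1097993058499 + 130·570·96300361710, 6499·96300361710 + 570·1097993058499) = (14271713689896001, 1251712094097720)

6499 570
84474001 7408860
1097993058499 96300361710
14271713689896001 1251712094097720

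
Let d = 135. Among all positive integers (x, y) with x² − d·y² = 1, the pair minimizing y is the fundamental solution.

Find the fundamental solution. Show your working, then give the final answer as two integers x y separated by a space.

d=135: √d = [11; 1,1,1,1,1,1,1,22] (ℓ=8, even), read p_7/q_7
k=0  a_k=11  p_k/q_k = 11/1
…
k=3  a_k=1  p_k/q_k = 35/3
…
k=5  a_k=1  p_k/q_k = 93/8
k=6  a_k=1  p_k/q_k = 151/13
k=7  a_k=1  p_k/q_k = 244/21
fundamental: x₁=244, y₁=21  (since 59536 − 135·441 = 1)

244 21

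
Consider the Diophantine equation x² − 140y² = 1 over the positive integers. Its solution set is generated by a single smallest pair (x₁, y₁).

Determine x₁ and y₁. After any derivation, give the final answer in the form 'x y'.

71 6

√140 = [11; 1,4,1,22, …], period ℓ=4 (even) → k=3
step 0: (11, 1)  from 11·(1,0) + (0,1)
step 1: (12, 1)  from 1·(11,1) + (1,0)
step 2: (59, 5)  from 4·(12,1) + (11,1)
step 3: (71, 6)  from 1·(59,5) + (12,1)
fundamental: x₁=71, y₁=6  (since 5041 − 140·36 = 1)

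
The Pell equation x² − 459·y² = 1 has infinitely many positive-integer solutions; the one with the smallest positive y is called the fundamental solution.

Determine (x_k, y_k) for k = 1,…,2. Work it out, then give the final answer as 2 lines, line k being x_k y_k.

499850 23331
499700044999 23324000700

[21; 2,2,1,4,21,4,1,2,2,42] for √459; ℓ=10 ⇒ convergent index 9
step 0: (21, 1)  from 21·(1,0) + (0,1)
…
step 8: (212079, 9899)  from 2·(75692,3533) + (60695,2833)
step 9: (499850, 23331)  from 2·(212079,9899) + (75692,3533)
→ (499850, 23331).  Check: 499850²=249850022500, 459·23331²=249850022499, difference 1.
k=2:  x_2 = 499850·499850+459·23331·23331 = 499700044999,  y_2 = 499850·23331+23331·499850 = 23324000700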